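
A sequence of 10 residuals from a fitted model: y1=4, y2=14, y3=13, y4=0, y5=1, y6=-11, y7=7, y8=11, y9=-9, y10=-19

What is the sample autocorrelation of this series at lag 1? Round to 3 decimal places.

0.244

Mean ȳ = (4 + 14 + 13 + 0 + 1 − 11 + 7 + 11 − 9 − 19)/10 = 1.1000
Numerator Σ_{t=1}^{9}(y_t−ȳ)(y_{t+1}−ȳ) = 269.1900
Denominator Σ(y_t−ȳ)² = 1102.9000
r_1 = 269.1900 / 1102.9000 = 0.244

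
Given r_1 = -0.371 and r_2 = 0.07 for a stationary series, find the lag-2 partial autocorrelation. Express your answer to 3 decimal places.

φ_{22} = (r_2 − r_1²) / (1 − r_1²)
r_1² = (-0.371)² = 0.137641
Numerator = 0.07 − 0.1376 = -0.0676; denominator = 1 − 0.1376 = 0.8624
φ_{22} = -0.0676 / 0.8624 = -0.078

-0.078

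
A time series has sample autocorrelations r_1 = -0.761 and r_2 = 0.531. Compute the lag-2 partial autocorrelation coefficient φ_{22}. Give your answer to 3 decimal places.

-0.114

φ_{22} = (r_2 − r_1²) / (1 − r_1²)
r_1² = (-0.761)² = 0.579121
Numerator = 0.531 − 0.5791 = -0.0481; denominator = 1 − 0.5791 = 0.4209
φ_{22} = -0.0481 / 0.4209 = -0.114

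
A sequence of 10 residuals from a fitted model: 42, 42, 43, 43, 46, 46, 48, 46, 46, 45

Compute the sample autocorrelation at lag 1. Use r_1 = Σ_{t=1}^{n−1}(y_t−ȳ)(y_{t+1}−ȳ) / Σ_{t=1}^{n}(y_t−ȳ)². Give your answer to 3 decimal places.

0.654

Mean ȳ = (42 + 42 + 43 + 43 + 46 + 46 + 48 + 46 + 46 + 45)/10 = 44.7000
Numerator Σ_{t=1}^{9}(y_t−ȳ)(y_{t+1}−ȳ) = 24.9100
Denominator Σ(y_t−ȳ)² = 38.1000
r_1 = 24.9100 / 38.1000 = 0.654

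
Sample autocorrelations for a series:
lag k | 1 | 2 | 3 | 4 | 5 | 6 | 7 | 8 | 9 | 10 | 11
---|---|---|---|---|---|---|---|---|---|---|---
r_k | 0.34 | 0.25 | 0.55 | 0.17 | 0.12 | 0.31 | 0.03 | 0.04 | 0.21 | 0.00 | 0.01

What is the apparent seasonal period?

3

The largest autocorrelation is r_3 = 0.55; the remaining lags stay at or below 0.34. The elevated value at lag 1 (0.34), dropping to 0.25 at lag 2, reflects decaying short-term dependence rather than seasonality.
The dominant spike at lag 3 indicates a seasonal period of 3.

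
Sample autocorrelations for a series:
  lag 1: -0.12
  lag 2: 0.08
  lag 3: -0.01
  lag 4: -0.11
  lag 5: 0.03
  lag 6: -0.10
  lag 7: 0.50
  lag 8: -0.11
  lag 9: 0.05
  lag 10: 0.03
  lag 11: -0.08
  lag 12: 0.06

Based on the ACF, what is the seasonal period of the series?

The largest autocorrelation is r_7 = 0.50; the remaining lags stay at or below 0.08.
The dominant spike at lag 7 indicates a seasonal period of 7.

7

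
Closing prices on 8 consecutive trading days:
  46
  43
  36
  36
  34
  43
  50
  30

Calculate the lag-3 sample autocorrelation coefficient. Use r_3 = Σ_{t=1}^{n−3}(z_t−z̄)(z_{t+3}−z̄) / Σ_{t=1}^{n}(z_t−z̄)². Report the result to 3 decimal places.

Mean z̄ = (46 + 43 + 36 + 36 + 34 + 43 + 50 + 30)/8 = 39.7500
Deviations from mean: 6.2500, 3.2500, -3.7500, -3.7500, -5.7500, 3.2500, 10.2500, -9.7500
Numerator Σ_{t=1}^{5}(z_t−z̄)(z_{t+3}−z̄) = -36.6875
Denominator Σ(z_t−z̄)² = 321.5000
r_3 = -36.6875 / 321.5000 = -0.114

-0.114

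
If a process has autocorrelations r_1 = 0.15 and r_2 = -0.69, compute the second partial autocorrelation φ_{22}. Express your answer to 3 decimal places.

φ_{22} = (r_2 − r_1²) / (1 − r_1²)
r_1² = (0.15)² = 0.0225
Numerator = -0.69 − 0.0225 = -0.7125; denominator = 1 − 0.0225 = 0.9775
φ_{22} = -0.7125 / 0.9775 = -0.729

-0.729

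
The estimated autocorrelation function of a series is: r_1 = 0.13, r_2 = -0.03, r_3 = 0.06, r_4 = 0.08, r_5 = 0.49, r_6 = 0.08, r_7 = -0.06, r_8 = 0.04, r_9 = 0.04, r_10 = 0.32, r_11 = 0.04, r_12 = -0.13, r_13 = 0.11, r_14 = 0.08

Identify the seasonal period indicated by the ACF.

5

The largest autocorrelation is r_5 = 0.49, with a weaker echo at lag 10 (0.32); the remaining lags stay at or below 0.13.
The dominant spike at lag 5 indicates a seasonal period of 5.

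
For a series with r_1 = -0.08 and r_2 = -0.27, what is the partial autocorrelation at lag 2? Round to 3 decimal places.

φ_{22} = (r_2 − r_1²) / (1 − r_1²)
r_1² = (-0.08)² = 0.0064
Numerator = -0.27 − 0.0064 = -0.2764; denominator = 1 − 0.0064 = 0.9936
φ_{22} = -0.2764 / 0.9936 = -0.278

-0.278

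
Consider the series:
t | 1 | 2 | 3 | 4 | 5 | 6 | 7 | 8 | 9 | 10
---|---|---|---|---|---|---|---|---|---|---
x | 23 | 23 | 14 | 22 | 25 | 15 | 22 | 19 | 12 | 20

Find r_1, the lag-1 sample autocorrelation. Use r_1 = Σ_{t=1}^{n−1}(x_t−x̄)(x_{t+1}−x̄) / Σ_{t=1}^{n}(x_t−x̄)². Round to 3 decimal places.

Mean x̄ = (23 + 23 + 14 + 22 + 25 + 15 + 22 + 19 + 12 + 20)/10 = 19.5000
Numerator Σ_{t=1}^{9}(x_t−x̄)(x_{t+1}−x̄) = -44.2500
Denominator Σ(x_t−x̄)² = 174.5000
r_1 = -44.2500 / 174.5000 = -0.254

-0.254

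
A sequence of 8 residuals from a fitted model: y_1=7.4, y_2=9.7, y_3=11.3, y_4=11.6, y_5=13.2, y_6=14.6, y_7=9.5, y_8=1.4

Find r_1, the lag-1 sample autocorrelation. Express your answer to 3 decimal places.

Mean ȳ = (7.4 + 9.7 + 11.3 + 11.6 + 13.2 + 14.6 + 9.5 + 1.4)/8 = 9.8375
Numerator Σ_{t=1}^{7}(y_t−ȳ)(y_{t+1}−ȳ) = 25.8923
Denominator Σ(y_t−ȳ)² = 116.4988
r_1 = 25.8923 / 116.4988 = 0.222

0.222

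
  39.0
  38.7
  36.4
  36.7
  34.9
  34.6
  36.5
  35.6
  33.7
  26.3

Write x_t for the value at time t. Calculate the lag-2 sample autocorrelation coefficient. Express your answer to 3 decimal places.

0.020

Mean x̄ = (39.0 + 38.7 + 36.4 + 36.7 + 34.9 + 34.6 + 36.5 + 35.6 + 33.7 + 26.3)/10 = 35.2400
Numerator Σ_{t=1}^{8}(x_t−x̄)(x_{t+2}−x̄) = 2.2668
Denominator Σ(x_t−x̄)² = 114.1240
r_2 = 2.2668 / 114.1240 = 0.020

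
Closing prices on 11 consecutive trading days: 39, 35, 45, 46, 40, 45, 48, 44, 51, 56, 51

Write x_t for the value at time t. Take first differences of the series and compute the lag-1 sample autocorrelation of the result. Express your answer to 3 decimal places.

First differences Δx: -4, 10, 1, -6, 5, 3, -4, 7, 5, -5
Mean of differences = 1.2000
Numerator Σ(Δx_t−Δx̄)(Δx_{t+1}−Δx̄) = -107.6400
Denominator Σ(Δx_t−Δx̄)² = 287.6000
r_1(Δx) = -107.6400 / 287.6000 = -0.374

-0.374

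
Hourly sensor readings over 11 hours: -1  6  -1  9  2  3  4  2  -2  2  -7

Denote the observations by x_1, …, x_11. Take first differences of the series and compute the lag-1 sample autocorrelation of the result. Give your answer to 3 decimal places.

First differences Δx: 7, -7, 10, -7, 1, 1, -2, -4, 4, -9
Mean of differences = -0.6000
Numerator Σ(Δx_t−Δx̄)(Δx_{t+1}−Δx̄) = -243.7600
Denominator Σ(Δx_t−Δx̄)² = 362.4000
r_1(Δx) = -243.7600 / 362.4000 = -0.673

-0.673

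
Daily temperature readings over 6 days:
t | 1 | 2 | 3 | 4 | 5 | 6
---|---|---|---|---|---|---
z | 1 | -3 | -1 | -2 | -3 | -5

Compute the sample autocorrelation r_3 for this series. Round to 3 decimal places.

-0.100

Mean z̄ = (1 − 3 − 1 − 2 − 3 − 5)/6 = -2.1667
Deviations from mean: 3.1667, -0.8333, 1.1667, 0.1667, -0.8333, -2.8333
Numerator Σ_{t=1}^{3}(z_t−z̄)(z_{t+3}−z̄) = -2.0833
Denominator Σ(z_t−z̄)² = 20.8333
r_3 = -2.0833 / 20.8333 = -0.100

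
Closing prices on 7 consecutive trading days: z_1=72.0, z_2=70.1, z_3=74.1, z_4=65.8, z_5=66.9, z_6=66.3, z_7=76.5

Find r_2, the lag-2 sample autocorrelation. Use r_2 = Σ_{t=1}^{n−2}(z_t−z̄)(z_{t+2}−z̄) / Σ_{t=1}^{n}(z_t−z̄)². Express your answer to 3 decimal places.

-0.086

Mean z̄ = (72.0 + 70.1 + 74.1 + 65.8 + 66.9 + 66.3 + 76.5)/7 = 70.2429
Deviations from mean: 1.7571, -0.1429, 3.8571, -4.4429, -3.3429, -3.9429, 6.2571
Σ(z_t−z̄)(z_{t+2}−z̄) = (6.7776) + (0.6347) + (-12.8939) + (17.5176) + (-20.9167) = -8.8808
Denominator Σ(z_t−z̄)² = 103.5971
r_2 = -8.8808 / 103.5971 = -0.086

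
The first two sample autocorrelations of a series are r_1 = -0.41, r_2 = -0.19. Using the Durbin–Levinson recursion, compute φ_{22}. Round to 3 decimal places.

-0.430

φ_{22} = (r_2 − r_1²) / (1 − r_1²)
r_1² = (-0.41)² = 0.1681
Numerator = -0.19 − 0.1681 = -0.3581; denominator = 1 − 0.1681 = 0.8319
φ_{22} = -0.3581 / 0.8319 = -0.430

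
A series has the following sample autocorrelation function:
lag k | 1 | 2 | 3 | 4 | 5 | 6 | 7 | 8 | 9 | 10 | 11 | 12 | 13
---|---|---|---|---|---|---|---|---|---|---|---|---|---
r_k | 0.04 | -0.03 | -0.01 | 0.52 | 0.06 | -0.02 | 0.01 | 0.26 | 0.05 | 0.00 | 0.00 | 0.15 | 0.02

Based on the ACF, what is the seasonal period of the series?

4

The largest autocorrelation is r_4 = 0.52, with weaker echoes at lags 8 (0.26) and 12 (0.15); the remaining lags stay at or below 0.06.
The dominant spike at lag 4 indicates a seasonal period of 4.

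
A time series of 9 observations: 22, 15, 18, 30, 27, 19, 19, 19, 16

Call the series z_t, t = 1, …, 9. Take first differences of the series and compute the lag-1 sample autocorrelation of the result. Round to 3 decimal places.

0.019

First differences Δz: -7, 3, 12, -3, -8, 0, 0, -3
Mean of differences = -0.7500
Numerator Σ(Δz_t−Δz̄)(Δz_{t+1}−Δz̄) = 5.4375
Denominator Σ(Δz_t−Δz̄)² = 279.5000
r_1(Δz) = 5.4375 / 279.5000 = 0.019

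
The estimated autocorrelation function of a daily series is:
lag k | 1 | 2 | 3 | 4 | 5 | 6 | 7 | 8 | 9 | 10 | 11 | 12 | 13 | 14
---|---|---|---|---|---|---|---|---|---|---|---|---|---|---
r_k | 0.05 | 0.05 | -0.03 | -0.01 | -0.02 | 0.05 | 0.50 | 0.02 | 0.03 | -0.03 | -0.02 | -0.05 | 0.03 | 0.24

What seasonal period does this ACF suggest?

7

The largest autocorrelation is r_7 = 0.50, with a weaker echo at lag 14 (0.24); the remaining lags stay at or below 0.05.
The dominant spike at lag 7 indicates a seasonal period of 7.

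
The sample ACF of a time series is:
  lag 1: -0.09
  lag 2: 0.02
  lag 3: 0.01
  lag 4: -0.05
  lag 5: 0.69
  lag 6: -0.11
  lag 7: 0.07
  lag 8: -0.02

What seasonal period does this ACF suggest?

The largest autocorrelation is r_5 = 0.69; the remaining lags stay at or below 0.07.
The dominant spike at lag 5 indicates a seasonal period of 5.

5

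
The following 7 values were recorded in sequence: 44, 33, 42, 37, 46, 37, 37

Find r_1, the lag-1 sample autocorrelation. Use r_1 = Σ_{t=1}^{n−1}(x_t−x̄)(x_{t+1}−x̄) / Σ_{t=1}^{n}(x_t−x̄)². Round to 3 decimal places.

-0.603

Mean x̄ = (44 + 33 + 42 + 37 + 46 + 37 + 37)/7 = 39.4286
Numerator Σ_{t=1}^{6}(x_t−x̄)(x_{t+1}−x̄) = -78.1837
Denominator Σ(x_t−x̄)² = 129.7143
r_1 = -78.1837 / 129.7143 = -0.603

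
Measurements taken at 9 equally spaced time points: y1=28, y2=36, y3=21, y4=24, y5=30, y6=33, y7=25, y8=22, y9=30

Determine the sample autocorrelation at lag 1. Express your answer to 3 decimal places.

Mean ȳ = (28 + 36 + 21 + 24 + 30 + 33 + 25 + 22 + 30)/9 = 27.6667
Numerator Σ_{t=1}^{8}(y_t−ȳ)(y_{t+1}−ȳ) = -36.7778
Denominator Σ(y_t−ȳ)² = 206.0000
r_1 = -36.7778 / 206.0000 = -0.179

-0.179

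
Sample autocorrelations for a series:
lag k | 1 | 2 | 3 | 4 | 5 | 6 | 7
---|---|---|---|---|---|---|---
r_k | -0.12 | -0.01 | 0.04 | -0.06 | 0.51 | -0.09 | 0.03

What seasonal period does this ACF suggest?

The largest autocorrelation is r_5 = 0.51; the remaining lags stay at or below 0.04.
The dominant spike at lag 5 indicates a seasonal period of 5.

5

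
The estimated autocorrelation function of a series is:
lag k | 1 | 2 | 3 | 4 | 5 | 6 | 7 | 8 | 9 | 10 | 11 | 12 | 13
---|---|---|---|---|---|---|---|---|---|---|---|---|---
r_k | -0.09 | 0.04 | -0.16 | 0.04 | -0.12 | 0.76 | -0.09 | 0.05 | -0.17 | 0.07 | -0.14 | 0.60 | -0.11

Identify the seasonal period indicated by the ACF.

6

The largest autocorrelation is r_6 = 0.76, with a weaker echo at lag 12 (0.60); the remaining lags stay at or below 0.07.
The dominant spike at lag 6 indicates a seasonal period of 6.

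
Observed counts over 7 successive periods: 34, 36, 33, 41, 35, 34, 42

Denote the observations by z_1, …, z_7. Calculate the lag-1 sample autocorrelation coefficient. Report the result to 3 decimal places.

-0.383

Mean z̄ = (34 + 36 + 33 + 41 + 35 + 34 + 42)/7 = 36.4286
Deviations from mean: -2.4286, -0.4286, -3.4286, 4.5714, -1.4286, -2.4286, 5.5714
Numerator Σ_{t=1}^{6}(z_t−z̄)(z_{t+1}−z̄) = -29.7551
Denominator Σ(z_t−z̄)² = 77.7143
r_1 = -29.7551 / 77.7143 = -0.383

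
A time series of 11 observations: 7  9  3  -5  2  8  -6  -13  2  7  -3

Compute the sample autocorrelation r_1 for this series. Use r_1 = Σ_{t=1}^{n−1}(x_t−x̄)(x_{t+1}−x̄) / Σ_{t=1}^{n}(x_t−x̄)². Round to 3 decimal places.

Mean x̄ = (7 + 9 + 3 − 5 + 2 + 8 − 6 − 13 + 2 + 7 − 3)/11 = 1.0000
Numerator Σ_{t=1}^{10}(x_t−x̄)(x_{t+1}−x̄) = 70.0000
Denominator Σ(x_t−x̄)² = 488.0000
r_1 = 70.0000 / 488.0000 = 0.143

0.143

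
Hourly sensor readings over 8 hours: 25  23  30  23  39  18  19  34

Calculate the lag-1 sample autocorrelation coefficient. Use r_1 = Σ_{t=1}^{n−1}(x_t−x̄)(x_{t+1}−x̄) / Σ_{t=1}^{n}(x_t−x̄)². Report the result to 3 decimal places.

-0.428

Mean x̄ = (25 + 23 + 30 + 23 + 39 + 18 + 19 + 34)/8 = 26.3750
Σ(x_t−x̄)(x_{t+1}−x̄) = (4.6406) + (-12.2344) + (-12.2344) + (-42.6094) + (-105.7344) + (61.7656) + (-56.2344) = -162.6406
Denominator Σ(x_t−x̄)² = 379.8750
r_1 = -162.6406 / 379.8750 = -0.428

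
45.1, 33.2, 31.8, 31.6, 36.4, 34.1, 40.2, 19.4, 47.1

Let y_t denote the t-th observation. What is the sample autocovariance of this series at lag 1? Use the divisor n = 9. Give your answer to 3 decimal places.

-30.486

Mean ȳ = (45.1 + 33.2 + 31.8 + 31.6 + 36.4 + 34.1 + 40.2 + 19.4 + 47.1)/9 = 35.4333
Σ_{t=1}^{8}(y_t−ȳ)(y_{t+1}−ȳ) = -274.3778
γ_1 = -274.3778 / 9 = -30.486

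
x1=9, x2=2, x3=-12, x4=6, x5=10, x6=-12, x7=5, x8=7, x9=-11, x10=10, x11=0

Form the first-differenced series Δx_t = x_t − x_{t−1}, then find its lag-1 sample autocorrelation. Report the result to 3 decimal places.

First differences Δx: -7, -14, 18, 4, -22, 17, 2, -18, 21, -10
Mean of differences = -0.9000
Numerator Σ(Δx_t−Δx̄)(Δx_{t+1}−Δx̄) = -1127.6100
Denominator Σ(Δx_t−Δx̄)² = 2218.9000
r_1(Δx) = -1127.6100 / 2218.9000 = -0.508

-0.508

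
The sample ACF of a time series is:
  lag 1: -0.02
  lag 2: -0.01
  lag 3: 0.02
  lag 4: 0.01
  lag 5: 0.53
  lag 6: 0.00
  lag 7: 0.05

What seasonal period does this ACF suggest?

The largest autocorrelation is r_5 = 0.53; the remaining lags stay at or below 0.05.
The dominant spike at lag 5 indicates a seasonal period of 5.

5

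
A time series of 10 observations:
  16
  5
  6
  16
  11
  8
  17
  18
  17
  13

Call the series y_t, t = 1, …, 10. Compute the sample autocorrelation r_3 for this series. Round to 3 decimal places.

Mean ȳ = (16 + 5 + 6 + 16 + 11 + 8 + 17 + 18 + 17 + 13)/10 = 12.7000
Σ(y_t−ȳ)(y_{t+3}−ȳ) = (10.8900) + (13.0900) + (31.4900) + (14.1900) + (-9.0100) + (-20.2100) + (1.2900) = 41.7300
Denominator Σ(y_t−ȳ)² = 216.1000
r_3 = 41.7300 / 216.1000 = 0.193

0.193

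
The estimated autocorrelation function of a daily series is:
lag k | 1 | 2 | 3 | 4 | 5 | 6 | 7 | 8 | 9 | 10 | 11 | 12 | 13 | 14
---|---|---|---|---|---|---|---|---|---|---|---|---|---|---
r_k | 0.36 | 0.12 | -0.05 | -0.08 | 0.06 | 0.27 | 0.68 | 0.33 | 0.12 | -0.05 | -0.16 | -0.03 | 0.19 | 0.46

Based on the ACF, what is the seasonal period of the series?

The largest autocorrelation is r_7 = 0.68, with a weaker echo at lag 14 (0.46); the remaining lags stay at or below 0.36. The elevated value at lag 1 (0.36), dropping to 0.12 at lag 2, reflects decaying short-term dependence rather than seasonality.
The dominant spike at lag 7 indicates a seasonal period of 7.

7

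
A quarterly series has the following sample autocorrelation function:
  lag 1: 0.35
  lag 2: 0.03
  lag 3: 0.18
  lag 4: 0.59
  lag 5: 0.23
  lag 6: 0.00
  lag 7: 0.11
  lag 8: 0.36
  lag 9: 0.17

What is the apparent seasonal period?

4

The largest autocorrelation is r_4 = 0.59, with a weaker echo at lag 8 (0.36); the remaining lags stay at or below 0.35. The elevated value at lag 1 (0.35), dropping to 0.03 at lag 2, reflects decaying short-term dependence rather than seasonality.
The dominant spike at lag 4 indicates a seasonal period of 4.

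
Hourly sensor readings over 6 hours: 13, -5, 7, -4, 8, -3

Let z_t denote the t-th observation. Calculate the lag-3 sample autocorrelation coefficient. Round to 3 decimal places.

-0.464

Mean z̄ = (13 − 5 + 7 − 4 + 8 − 3)/6 = 2.6667
Σ(z_t−z̄)(z_{t+3}−z̄) = (-68.8889) + (-40.8889) + (-24.5556) = -134.3333
Denominator Σ(z_t−z̄)² = 289.3333
r_3 = -134.3333 / 289.3333 = -0.464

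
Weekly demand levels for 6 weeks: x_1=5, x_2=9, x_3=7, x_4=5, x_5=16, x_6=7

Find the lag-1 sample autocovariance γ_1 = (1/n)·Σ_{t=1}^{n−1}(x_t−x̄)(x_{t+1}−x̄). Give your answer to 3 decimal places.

Mean x̄ = (5 + 9 + 7 + 5 + 16 + 7)/6 = 8.1667
Deviations: -3.1667, 0.8333, -1.1667, -3.1667, 7.8333, -1.1667
Σ_{t=1}^{5}(x_t−x̄)(x_{t+1}−x̄) = -33.8611
γ_1 = -33.8611 / 6 = -5.644

-5.644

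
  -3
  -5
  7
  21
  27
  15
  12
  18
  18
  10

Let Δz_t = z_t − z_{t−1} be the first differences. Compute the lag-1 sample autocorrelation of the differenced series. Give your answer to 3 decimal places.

First differences Δz: -2, 12, 14, 6, -12, -3, 6, 0, -8
Mean of differences = 1.4444
Numerator Σ(Δz_t−Δz̄)(Δz_{t+1}−Δz̄) = 138.6914
Denominator Σ(Δz_t−Δz̄)² = 614.2222
r_1(Δz) = 138.6914 / 614.2222 = 0.226

0.226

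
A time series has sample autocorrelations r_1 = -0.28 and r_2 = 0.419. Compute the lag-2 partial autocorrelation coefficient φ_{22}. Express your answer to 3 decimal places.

φ_{22} = (r_2 − r_1²) / (1 − r_1²)
r_1² = (-0.28)² = 0.0784
Numerator = 0.419 − 0.0784 = 0.3406; denominator = 1 − 0.0784 = 0.9216
φ_{22} = 0.3406 / 0.9216 = 0.370

0.370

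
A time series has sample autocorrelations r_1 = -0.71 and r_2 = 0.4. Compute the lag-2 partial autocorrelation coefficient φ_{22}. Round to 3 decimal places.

φ_{22} = (r_2 − r_1²) / (1 − r_1²)
r_1² = (-0.71)² = 0.5041
Numerator = 0.4 − 0.5041 = -0.1041; denominator = 1 − 0.5041 = 0.4959
φ_{22} = -0.1041 / 0.4959 = -0.210

-0.210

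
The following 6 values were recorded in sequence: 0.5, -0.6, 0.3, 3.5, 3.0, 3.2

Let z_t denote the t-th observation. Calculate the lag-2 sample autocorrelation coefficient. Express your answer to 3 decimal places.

Mean z̄ = (0.5 − 0.6 + 0.3 + 3.5 + 3.0 + 3.2)/6 = 1.6500
Numerator Σ_{t=1}^{4}(z_t−z̄)(z_{t+2}−z̄) = -1.5650
Denominator Σ(z_t−z̄)² = 15.8550
r_2 = -1.5650 / 15.8550 = -0.099

-0.099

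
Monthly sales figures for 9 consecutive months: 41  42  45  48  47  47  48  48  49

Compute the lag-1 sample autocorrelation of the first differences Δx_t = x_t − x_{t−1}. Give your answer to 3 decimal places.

First differences Δx: 1, 3, 3, -1, 0, 1, 0, 1
Mean of differences = 1.0000
Numerator Σ(Δx_t−Δx̄)(Δx_{t+1}−Δx̄) = 2.0000
Denominator Σ(Δx_t−Δx̄)² = 14.0000
r_1(Δx) = 2.0000 / 14.0000 = 0.143

0.143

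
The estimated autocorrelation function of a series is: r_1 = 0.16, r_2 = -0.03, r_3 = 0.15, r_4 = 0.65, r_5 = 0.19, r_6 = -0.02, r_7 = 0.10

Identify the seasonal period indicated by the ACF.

The largest autocorrelation is r_4 = 0.65; the remaining lags stay at or below 0.19.
The dominant spike at lag 4 indicates a seasonal period of 4.

4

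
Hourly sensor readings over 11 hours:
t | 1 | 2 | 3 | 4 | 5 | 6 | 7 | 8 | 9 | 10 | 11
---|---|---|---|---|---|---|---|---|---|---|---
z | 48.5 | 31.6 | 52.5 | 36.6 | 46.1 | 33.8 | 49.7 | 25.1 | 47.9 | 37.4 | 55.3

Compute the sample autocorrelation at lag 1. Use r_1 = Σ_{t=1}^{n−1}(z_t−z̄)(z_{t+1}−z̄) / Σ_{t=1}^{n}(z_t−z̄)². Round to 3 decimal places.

-0.701

Mean z̄ = (48.5 + 31.6 + 52.5 + 36.6 + 46.1 + 33.8 + 49.7 + 25.1 + 47.9 + 37.4 + 55.3)/11 = 42.2273
Numerator Σ_{t=1}^{10}(z_t−z̄)(z_{t+1}−z̄) = -666.6798
Denominator Σ(z_t−z̄)² = 951.0618
r_1 = -666.6798 / 951.0618 = -0.701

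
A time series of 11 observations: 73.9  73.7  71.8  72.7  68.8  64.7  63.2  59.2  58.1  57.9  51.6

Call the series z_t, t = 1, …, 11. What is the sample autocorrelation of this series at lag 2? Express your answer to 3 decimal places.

0.495

Mean z̄ = (73.9 + 73.7 + 71.8 + 72.7 + 68.8 + 64.7 + 63.2 + 59.2 + 58.1 + 57.9 + 51.6)/11 = 65.0545
Numerator Σ_{t=1}^{9}(z_t−z̄)(z_{t+2}−z̄) = 291.8031
Denominator Σ(z_t−z̄)² = 589.3873
r_2 = 291.8031 / 589.3873 = 0.495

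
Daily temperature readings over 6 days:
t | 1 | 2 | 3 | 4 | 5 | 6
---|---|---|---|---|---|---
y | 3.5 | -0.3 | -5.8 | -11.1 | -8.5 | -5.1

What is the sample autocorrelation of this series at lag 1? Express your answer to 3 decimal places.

0.455

Mean ȳ = (3.5 − 0.3 − 5.8 − 11.1 − 8.5 − 5.1)/6 = -4.5500
Deviations from mean: 8.0500, 4.2500, -1.2500, -6.5500, -3.9500, -0.5500
Σ(y_t−ȳ)(y_{t+1}−ȳ) = (34.2125) + (-5.3125) + (8.1875) + (25.8725) + (2.1725) = 65.1325
Denominator Σ(y_t−ȳ)² = 143.2350
r_1 = 65.1325 / 143.2350 = 0.455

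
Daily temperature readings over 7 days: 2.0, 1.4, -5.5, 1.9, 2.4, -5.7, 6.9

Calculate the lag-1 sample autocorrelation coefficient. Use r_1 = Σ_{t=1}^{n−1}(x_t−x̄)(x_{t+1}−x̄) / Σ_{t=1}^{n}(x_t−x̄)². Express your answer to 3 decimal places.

Mean x̄ = (2.0 + 1.4 − 5.5 + 1.9 + 2.4 − 5.7 + 6.9)/7 = 0.4857
Numerator Σ_{t=1}^{6}(x_t−x̄)(x_{t+1}−x̄) = -61.3645
Denominator Σ(x_t−x̄)² = 124.0286
r_1 = -61.3645 / 124.0286 = -0.495

-0.495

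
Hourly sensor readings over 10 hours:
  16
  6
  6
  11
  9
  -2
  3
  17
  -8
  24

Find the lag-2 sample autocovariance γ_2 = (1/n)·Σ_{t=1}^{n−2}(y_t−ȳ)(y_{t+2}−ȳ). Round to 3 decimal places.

7.572

Mean ȳ = (16 + 6 + 6 + 11 + 9 − 2 + 3 + 17 − 8 + 24)/10 = 8.2000
Σ_{t=1}^{8}(y_t−ȳ)(y_{t+2}−ȳ) = 75.7200
γ_2 = 75.7200 / 10 = 7.572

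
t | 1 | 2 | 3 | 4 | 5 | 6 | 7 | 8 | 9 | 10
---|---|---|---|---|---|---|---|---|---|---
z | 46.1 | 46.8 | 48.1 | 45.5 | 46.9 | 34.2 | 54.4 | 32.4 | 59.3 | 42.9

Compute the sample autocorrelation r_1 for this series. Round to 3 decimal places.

Mean z̄ = (46.1 + 46.8 + 48.1 + 45.5 + 46.9 + 34.2 + 54.4 + 32.4 + 59.3 + 42.9)/10 = 45.6600
Numerator Σ_{t=1}^{9}(z_t−z̄)(z_{t+1}−z̄) = -446.0816
Denominator Σ(z_t−z̄)² = 586.2240
r_1 = -446.0816 / 586.2240 = -0.761

-0.761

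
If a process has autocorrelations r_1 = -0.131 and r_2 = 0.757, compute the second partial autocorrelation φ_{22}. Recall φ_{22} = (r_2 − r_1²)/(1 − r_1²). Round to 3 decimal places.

φ_{22} = (r_2 − r_1²) / (1 − r_1²)
r_1² = (-0.131)² = 0.017161
Numerator = 0.757 − 0.0172 = 0.7398; denominator = 1 − 0.0172 = 0.9828
φ_{22} = 0.7398 / 0.9828 = 0.753

0.753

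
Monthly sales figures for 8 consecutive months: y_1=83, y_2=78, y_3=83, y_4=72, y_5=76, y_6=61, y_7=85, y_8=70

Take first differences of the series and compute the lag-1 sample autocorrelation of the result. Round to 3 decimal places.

First differences Δy: -5, 5, -11, 4, -15, 24, -15
Mean of differences = -1.8571
Numerator Σ(Δy_t−Δȳ)(Δy_{t+1}−Δȳ) = -894.4490
Denominator Σ(Δy_t−Δȳ)² = 1188.8571
r_1(Δy) = -894.4490 / 1188.8571 = -0.752

-0.752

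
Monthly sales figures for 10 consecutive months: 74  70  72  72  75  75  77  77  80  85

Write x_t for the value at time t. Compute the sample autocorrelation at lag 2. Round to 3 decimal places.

Mean x̄ = (74 + 70 + 72 + 72 + 75 + 75 + 77 + 77 + 80 + 85)/10 = 75.7000
Numerator Σ_{t=1}^{8}(x_t−x̄)(x_{t+2}−x̄) = 48.4200
Denominator Σ(x_t−x̄)² = 172.1000
r_2 = 48.4200 / 172.1000 = 0.281

0.281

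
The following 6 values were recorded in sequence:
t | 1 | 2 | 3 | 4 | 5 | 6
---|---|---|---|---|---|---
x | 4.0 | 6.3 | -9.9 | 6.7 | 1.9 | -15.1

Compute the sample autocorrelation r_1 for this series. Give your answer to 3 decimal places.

-0.272

Mean x̄ = (4.0 + 6.3 − 9.9 + 6.7 + 1.9 − 15.1)/6 = -1.0167
Numerator Σ_{t=1}^{5}(x_t−x̄)(x_{t+1}−x̄) = -115.4103
Denominator Σ(x_t−x̄)² = 424.0083
r_1 = -115.4103 / 424.0083 = -0.272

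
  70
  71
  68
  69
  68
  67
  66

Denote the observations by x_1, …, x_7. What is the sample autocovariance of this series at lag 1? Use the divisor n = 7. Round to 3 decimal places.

0.933

Mean x̄ = (70 + 71 + 68 + 69 + 68 + 67 + 66)/7 = 68.4286
Σ_{t=1}^{6}(x_t−x̄)(x_{t+1}−x̄) = 6.5306
γ_1 = 6.5306 / 7 = 0.933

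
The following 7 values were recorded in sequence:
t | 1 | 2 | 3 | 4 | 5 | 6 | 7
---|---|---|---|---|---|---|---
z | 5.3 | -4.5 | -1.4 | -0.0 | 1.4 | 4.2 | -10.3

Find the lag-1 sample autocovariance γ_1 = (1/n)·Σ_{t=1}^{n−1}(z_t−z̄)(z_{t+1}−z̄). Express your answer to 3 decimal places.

Mean z̄ = (5.3 − 4.5 − 1.4 − 0.0 + 1.4 + 4.2 − 10.3)/7 = -0.7571
Σ_{t=1}^{6}(z_t−z̄)(z_{t+1}−z̄) = -55.7304
γ_1 = -55.7304 / 7 = -7.961

-7.961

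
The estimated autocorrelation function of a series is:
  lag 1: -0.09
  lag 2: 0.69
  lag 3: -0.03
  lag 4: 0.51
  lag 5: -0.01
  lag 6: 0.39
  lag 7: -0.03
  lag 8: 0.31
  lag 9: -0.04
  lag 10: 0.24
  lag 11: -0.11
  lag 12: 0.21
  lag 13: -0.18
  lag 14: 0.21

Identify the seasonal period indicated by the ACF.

The largest autocorrelation is r_2 = 0.69, with weaker echoes at lags 4 (0.51), 6 (0.39), 8 (0.31), 10 (0.24), 12 (0.21) and 14 (0.21); the remaining lags stay at or below -0.01.
The dominant spike at lag 2 indicates a seasonal period of 2.

2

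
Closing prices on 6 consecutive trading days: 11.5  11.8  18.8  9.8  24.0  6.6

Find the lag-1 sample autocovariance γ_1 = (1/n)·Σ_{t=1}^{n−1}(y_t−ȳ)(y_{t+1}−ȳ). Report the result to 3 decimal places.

-23.197

Mean ȳ = (11.5 + 11.8 + 18.8 + 9.8 + 24.0 + 6.6)/6 = 13.7500
Σ_{t=1}^{5}(y_t−ȳ)(y_{t+1}−ȳ) = -139.1825
γ_1 = -139.1825 / 6 = -23.197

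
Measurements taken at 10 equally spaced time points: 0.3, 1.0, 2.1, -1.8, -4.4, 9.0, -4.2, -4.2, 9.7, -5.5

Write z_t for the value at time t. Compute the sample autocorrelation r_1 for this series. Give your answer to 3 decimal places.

-0.555

Mean z̄ = (0.3 + 1.0 + 2.1 − 1.8 − 4.4 + 9.0 − 4.2 − 4.2 + 9.7 − 5.5)/10 = 0.2000
Numerator Σ_{t=1}^{9}(z_t−z̄)(z_{t+1}−z̄) = -148.7900
Denominator Σ(z_t−z̄)² = 268.3200
r_1 = -148.7900 / 268.3200 = -0.555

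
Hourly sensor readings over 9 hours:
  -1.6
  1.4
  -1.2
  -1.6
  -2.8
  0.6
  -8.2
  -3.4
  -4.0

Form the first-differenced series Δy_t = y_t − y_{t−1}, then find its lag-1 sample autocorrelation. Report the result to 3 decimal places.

-0.674

First differences Δy: 3.0, -2.6, -0.4, -1.2, 3.4, -8.8, 4.8, -0.6
Mean of differences = -0.3000
Numerator Σ(Δy_t−Δȳ)(Δy_{t+1}−Δȳ) = -86.9300
Denominator Σ(Δy_t−Δȳ)² = 129.0400
r_1(Δy) = -86.9300 / 129.0400 = -0.674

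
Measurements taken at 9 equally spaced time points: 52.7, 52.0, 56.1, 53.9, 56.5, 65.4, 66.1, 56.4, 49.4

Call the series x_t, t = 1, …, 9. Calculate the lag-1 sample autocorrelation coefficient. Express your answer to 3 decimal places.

Mean x̄ = (52.7 + 52.0 + 56.1 + 53.9 + 56.5 + 65.4 + 66.1 + 56.4 + 49.4)/9 = 56.5000
Numerator Σ_{t=1}^{8}(x_t−x̄)(x_{t+1}−x̄) = 105.1300
Denominator Σ(x_t−x̄)² = 263.4000
r_1 = 105.1300 / 263.4000 = 0.399

0.399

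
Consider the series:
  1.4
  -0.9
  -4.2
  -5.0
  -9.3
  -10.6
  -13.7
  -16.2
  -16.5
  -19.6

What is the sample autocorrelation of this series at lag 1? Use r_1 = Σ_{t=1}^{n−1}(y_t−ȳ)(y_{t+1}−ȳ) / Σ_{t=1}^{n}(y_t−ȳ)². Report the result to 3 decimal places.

0.689

Mean ȳ = (1.4 − 0.9 − 4.2 − 5.0 − 9.3 − 10.6 − 13.7 − 16.2 − 16.5 − 19.6)/10 = -9.4600
Numerator Σ_{t=1}^{9}(y_t−ȳ)(y_{t+1}−ȳ) = 314.2244
Denominator Σ(y_t−ȳ)² = 455.8840
r_1 = 314.2244 / 455.8840 = 0.689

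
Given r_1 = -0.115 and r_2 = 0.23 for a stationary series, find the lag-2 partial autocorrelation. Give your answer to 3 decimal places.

0.220

φ_{22} = (r_2 − r_1²) / (1 − r_1²)
r_1² = (-0.115)² = 0.013225
Numerator = 0.23 − 0.0132 = 0.2168; denominator = 1 − 0.0132 = 0.9868
φ_{22} = 0.2168 / 0.9868 = 0.220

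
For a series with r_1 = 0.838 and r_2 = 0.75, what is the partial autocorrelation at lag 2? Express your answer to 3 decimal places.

0.160

φ_{22} = (r_2 − r_1²) / (1 − r_1²)
r_1² = (0.838)² = 0.702244
Numerator = 0.75 − 0.7022 = 0.0478; denominator = 1 − 0.7022 = 0.2978
φ_{22} = 0.0478 / 0.2978 = 0.160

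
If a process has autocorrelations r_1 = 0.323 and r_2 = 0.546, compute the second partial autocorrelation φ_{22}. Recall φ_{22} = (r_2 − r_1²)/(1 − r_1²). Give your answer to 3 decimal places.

0.493

φ_{22} = (r_2 − r_1²) / (1 − r_1²)
r_1² = (0.323)² = 0.104329
Numerator = 0.546 − 0.1043 = 0.4417; denominator = 1 − 0.1043 = 0.8957
φ_{22} = 0.4417 / 0.8957 = 0.493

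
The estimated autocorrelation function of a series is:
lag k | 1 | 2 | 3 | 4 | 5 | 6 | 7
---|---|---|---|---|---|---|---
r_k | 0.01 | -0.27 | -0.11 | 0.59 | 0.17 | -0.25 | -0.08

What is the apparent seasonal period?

The largest autocorrelation is r_4 = 0.59; the remaining lags stay at or below 0.17.
The dominant spike at lag 4 indicates a seasonal period of 4.

4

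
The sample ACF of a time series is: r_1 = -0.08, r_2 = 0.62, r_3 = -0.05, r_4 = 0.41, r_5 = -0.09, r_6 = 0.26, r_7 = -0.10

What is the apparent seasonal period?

The largest autocorrelation is r_2 = 0.62, with weaker echoes at lags 4 (0.41) and 6 (0.26); the remaining lags stay at or below -0.05.
The dominant spike at lag 2 indicates a seasonal period of 2.

2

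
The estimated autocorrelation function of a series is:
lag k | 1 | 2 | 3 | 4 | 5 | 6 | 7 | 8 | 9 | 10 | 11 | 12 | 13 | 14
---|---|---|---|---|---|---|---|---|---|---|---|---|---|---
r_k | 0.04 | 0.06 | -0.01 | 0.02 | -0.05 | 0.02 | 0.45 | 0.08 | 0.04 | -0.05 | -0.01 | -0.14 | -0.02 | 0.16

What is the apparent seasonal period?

7

The largest autocorrelation is r_7 = 0.45, with a weaker echo at lag 14 (0.16); the remaining lags stay at or below 0.08.
The dominant spike at lag 7 indicates a seasonal period of 7.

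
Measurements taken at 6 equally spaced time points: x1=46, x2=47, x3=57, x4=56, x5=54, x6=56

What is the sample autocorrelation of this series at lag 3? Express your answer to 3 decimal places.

-0.128

Mean x̄ = (46 + 47 + 57 + 56 + 54 + 56)/6 = 52.6667
Numerator Σ_{t=1}^{3}(x_t−x̄)(x_{t+3}−x̄) = -15.3333
Denominator Σ(x_t−x̄)² = 119.3333
r_3 = -15.3333 / 119.3333 = -0.128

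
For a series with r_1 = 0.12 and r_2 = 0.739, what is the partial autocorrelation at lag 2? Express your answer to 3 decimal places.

0.735

φ_{22} = (r_2 − r_1²) / (1 − r_1²)
r_1² = (0.12)² = 0.0144
Numerator = 0.739 − 0.0144 = 0.7246; denominator = 1 − 0.0144 = 0.9856
φ_{22} = 0.7246 / 0.9856 = 0.735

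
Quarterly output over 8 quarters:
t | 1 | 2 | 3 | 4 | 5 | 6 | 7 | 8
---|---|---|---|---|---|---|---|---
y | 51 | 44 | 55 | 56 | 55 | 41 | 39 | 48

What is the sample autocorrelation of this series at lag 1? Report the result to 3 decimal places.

Mean ȳ = (51 + 44 + 55 + 56 + 55 + 41 + 39 + 48)/8 = 48.6250
Deviations from mean: 2.3750, -4.6250, 6.3750, 7.3750, 6.3750, -7.6250, -9.6250, -0.6250
Σ(y_t−ȳ)(y_{t+1}−ȳ) = (-10.9844) + (-29.4844) + (47.0156) + (47.0156) + (-48.6094) + (73.3906) + (6.0156) = 84.3594
Denominator Σ(y_t−ȳ)² = 313.8750
r_1 = 84.3594 / 313.8750 = 0.269

0.269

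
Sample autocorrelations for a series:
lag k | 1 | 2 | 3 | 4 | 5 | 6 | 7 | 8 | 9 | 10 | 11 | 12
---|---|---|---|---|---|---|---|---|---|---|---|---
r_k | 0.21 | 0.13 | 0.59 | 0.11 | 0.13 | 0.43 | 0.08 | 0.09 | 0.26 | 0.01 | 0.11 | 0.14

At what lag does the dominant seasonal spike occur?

3

The largest autocorrelation is r_3 = 0.59, with weaker echoes at lags 6 (0.43) and 9 (0.26); the remaining lags stay at or below 0.21. The elevated value at lag 1 (0.21), dropping to 0.13 at lag 2, reflects decaying short-term dependence rather than seasonality.
The dominant spike at lag 3 indicates a seasonal period of 3.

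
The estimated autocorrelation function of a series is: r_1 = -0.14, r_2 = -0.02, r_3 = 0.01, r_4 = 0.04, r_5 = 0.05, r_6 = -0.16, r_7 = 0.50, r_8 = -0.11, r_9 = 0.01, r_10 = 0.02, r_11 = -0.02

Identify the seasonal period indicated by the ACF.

The largest autocorrelation is r_7 = 0.50; the remaining lags stay at or below 0.05.
The dominant spike at lag 7 indicates a seasonal period of 7.

7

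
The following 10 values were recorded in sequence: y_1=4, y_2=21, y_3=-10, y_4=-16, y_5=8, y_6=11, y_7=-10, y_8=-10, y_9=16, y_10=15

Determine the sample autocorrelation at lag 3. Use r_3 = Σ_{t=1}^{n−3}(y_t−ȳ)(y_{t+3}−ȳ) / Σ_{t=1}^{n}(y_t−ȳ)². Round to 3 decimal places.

0.060

Mean ȳ = (4 + 21 − 10 − 16 + 8 + 11 − 10 − 10 + 16 + 15)/10 = 2.9000
Σ(y_t−ȳ)(y_{t+3}−ȳ) = (-20.7900) + (92.3100) + (-104.4900) + (243.8100) + (-65.7900) + (106.1100) + (-156.0900) = 95.0700
Denominator Σ(y_t−ȳ)² = 1594.9000
r_3 = 95.0700 / 1594.9000 = 0.060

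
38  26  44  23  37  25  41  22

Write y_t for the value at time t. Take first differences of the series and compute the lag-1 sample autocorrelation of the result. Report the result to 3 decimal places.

First differences Δy: -12, 18, -21, 14, -12, 16, -19
Mean of differences = -2.2857
Numerator Σ(Δy_t−Δȳ)(Δy_{t+1}−Δȳ) = -1522.9388
Denominator Σ(Δy_t−Δȳ)² = 1829.4286
r_1(Δy) = -1522.9388 / 1829.4286 = -0.832

-0.832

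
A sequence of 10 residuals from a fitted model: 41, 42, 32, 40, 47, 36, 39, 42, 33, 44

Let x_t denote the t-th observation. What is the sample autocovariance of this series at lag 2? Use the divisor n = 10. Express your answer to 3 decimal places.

Mean x̄ = (41 + 42 + 32 + 40 + 47 + 36 + 39 + 42 + 33 + 44)/10 = 39.6000
Σ_{t=1}^{8}(x_t−x̄)(x_{t+2}−x̄) = -65.9200
γ_2 = -65.9200 / 10 = -6.592

-6.592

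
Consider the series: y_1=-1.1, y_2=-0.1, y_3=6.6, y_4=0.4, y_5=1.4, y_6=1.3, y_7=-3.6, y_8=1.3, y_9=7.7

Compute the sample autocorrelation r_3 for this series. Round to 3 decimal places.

0.064

Mean ȳ = (-1.1 − 0.1 + 6.6 + 0.4 + 1.4 + 1.3 − 3.6 + 1.3 + 7.7)/9 = 1.5444
Σ(y_t−ȳ)(y_{t+3}−ȳ) = (3.0264) + (0.2375) + (-1.2358) + (5.8875) + (0.0353) + (-1.5047) = 6.4463
Denominator Σ(y_t−ȳ)² = 101.0622
r_3 = 6.4463 / 101.0622 = 0.064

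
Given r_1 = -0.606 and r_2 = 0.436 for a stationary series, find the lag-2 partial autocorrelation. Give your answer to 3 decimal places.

φ_{22} = (r_2 − r_1²) / (1 − r_1²)
r_1² = (-0.606)² = 0.367236
Numerator = 0.436 − 0.3672 = 0.0688; denominator = 1 − 0.3672 = 0.6328
φ_{22} = 0.0688 / 0.6328 = 0.109

0.109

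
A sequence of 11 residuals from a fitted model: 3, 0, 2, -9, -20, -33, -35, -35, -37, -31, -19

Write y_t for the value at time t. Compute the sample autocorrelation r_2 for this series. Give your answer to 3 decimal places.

0.467

Mean ȳ = (3 + 0 + 2 − 9 − 20 − 33 − 35 − 35 − 37 − 31 − 19)/11 = -19.4545
Numerator Σ_{t=1}^{9}(y_t−ȳ)(y_{t+2}−ȳ) = 1195.1322
Denominator Σ(y_t−ȳ)² = 2560.7273
r_2 = 1195.1322 / 2560.7273 = 0.467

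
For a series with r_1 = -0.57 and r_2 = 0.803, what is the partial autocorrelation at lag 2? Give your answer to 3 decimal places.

φ_{22} = (r_2 − r_1²) / (1 − r_1²)
r_1² = (-0.57)² = 0.3249
Numerator = 0.803 − 0.3249 = 0.4781; denominator = 1 − 0.3249 = 0.6751
φ_{22} = 0.4781 / 0.6751 = 0.708

0.708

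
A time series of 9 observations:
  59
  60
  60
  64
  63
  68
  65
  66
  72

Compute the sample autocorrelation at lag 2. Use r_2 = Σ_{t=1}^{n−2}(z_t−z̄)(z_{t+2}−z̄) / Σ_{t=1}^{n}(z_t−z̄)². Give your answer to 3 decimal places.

Mean z̄ = (59 + 60 + 60 + 64 + 63 + 68 + 65 + 66 + 72)/9 = 64.1111
Σ(z_t−z̄)(z_{t+2}−z̄) = (21.0123) + (0.4568) + (4.5679) + (-0.4321) + (-0.9877) + (7.3457) + (7.0123) = 38.9753
Denominator Σ(z_t−z̄)² = 142.8889
r_2 = 38.9753 / 142.8889 = 0.273

0.273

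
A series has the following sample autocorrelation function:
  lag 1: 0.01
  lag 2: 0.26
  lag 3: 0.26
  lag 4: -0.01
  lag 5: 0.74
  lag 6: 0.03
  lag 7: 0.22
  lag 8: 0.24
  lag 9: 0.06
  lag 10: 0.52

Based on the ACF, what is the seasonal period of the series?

The largest autocorrelation is r_5 = 0.74, with a weaker echo at lag 10 (0.52); the remaining lags stay at or below 0.26.
The dominant spike at lag 5 indicates a seasonal period of 5.

5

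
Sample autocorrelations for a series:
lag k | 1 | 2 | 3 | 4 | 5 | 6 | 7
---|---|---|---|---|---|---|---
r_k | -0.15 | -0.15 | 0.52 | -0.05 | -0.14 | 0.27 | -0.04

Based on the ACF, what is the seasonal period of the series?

The largest autocorrelation is r_3 = 0.52, with a weaker echo at lag 6 (0.27); the remaining lags stay at or below -0.04.
The dominant spike at lag 3 indicates a seasonal period of 3.

3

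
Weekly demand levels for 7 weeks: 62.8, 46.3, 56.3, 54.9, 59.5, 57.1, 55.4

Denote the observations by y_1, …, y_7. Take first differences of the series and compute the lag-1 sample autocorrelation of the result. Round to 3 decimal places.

First differences Δy: -16.5, 10.0, -1.4, 4.6, -2.4, -1.7
Mean of differences = -1.2333
Numerator Σ(Δy_t−Δȳ)(Δy_{t+1}−Δȳ) = -180.6011
Denominator Σ(Δy_t−Δȳ)² = 394.8933
r_1(Δy) = -180.6011 / 394.8933 = -0.457

-0.457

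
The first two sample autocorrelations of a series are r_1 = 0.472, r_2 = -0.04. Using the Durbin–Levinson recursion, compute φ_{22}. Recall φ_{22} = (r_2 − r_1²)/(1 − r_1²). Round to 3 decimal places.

φ_{22} = (r_2 − r_1²) / (1 − r_1²)
r_1² = (0.472)² = 0.222784
Numerator = -0.04 − 0.2228 = -0.2628; denominator = 1 − 0.2228 = 0.7772
φ_{22} = -0.2628 / 0.7772 = -0.338

-0.338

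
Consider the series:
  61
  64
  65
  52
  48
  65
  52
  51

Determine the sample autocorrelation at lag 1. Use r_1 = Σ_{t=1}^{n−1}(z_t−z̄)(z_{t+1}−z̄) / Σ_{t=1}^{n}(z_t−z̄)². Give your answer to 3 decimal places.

0.017

Mean z̄ = (61 + 64 + 65 + 52 + 48 + 65 + 52 + 51)/8 = 57.2500
Deviations from mean: 3.7500, 6.7500, 7.7500, -5.2500, -9.2500, 7.7500, -5.2500, -6.2500
Σ(z_t−z̄)(z_{t+1}−z̄) = (25.3125) + (52.3125) + (-40.6875) + (48.5625) + (-71.6875) + (-40.6875) + (32.8125) = 5.9375
Denominator Σ(z_t−z̄)² = 359.5000
r_1 = 5.9375 / 359.5000 = 0.017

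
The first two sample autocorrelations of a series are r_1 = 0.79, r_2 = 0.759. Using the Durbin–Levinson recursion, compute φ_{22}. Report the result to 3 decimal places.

φ_{22} = (r_2 − r_1²) / (1 − r_1²)
r_1² = (0.79)² = 0.6241
Numerator = 0.759 − 0.6241 = 0.1349; denominator = 1 − 0.6241 = 0.3759
φ_{22} = 0.1349 / 0.3759 = 0.359

0.359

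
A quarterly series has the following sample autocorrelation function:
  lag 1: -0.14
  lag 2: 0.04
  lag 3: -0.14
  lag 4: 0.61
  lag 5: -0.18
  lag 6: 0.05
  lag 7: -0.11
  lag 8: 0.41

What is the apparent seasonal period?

4

The largest autocorrelation is r_4 = 0.61, with a weaker echo at lag 8 (0.41); the remaining lags stay at or below 0.05.
The dominant spike at lag 4 indicates a seasonal period of 4.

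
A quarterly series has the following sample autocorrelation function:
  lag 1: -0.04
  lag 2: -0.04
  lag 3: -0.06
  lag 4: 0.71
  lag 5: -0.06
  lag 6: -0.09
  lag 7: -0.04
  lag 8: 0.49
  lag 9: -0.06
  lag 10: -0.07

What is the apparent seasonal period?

4

The largest autocorrelation is r_4 = 0.71, with a weaker echo at lag 8 (0.49); the remaining lags stay at or below -0.04.
The dominant spike at lag 4 indicates a seasonal period of 4.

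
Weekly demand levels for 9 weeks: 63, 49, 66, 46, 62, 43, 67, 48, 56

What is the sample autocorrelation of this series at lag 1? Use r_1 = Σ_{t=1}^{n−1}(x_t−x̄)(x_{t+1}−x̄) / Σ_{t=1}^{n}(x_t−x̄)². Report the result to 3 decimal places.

Mean x̄ = (63 + 49 + 66 + 46 + 62 + 43 + 67 + 48 + 56)/9 = 55.5556
Numerator Σ_{t=1}^{8}(x_t−x̄)(x_{t+1}−x̄) = -593.0864
Denominator Σ(x_t−x̄)² = 686.2222
r_1 = -593.0864 / 686.2222 = -0.864

-0.864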